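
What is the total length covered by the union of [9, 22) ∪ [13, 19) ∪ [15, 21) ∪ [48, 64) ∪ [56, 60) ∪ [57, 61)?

Merged: [9, 22), [48, 64).
Lengths: 13 + 16 = 29.

29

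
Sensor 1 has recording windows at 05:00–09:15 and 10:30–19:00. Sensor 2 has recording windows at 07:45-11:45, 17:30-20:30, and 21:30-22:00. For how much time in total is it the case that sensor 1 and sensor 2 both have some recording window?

4 h 15 min

A ∩ B = 07:45–09:15, 10:30–11:45, 17:30–19:00.
Total: 1 h 30 min + 1 h 15 min + 1 h 30 min = 4 h 15 min.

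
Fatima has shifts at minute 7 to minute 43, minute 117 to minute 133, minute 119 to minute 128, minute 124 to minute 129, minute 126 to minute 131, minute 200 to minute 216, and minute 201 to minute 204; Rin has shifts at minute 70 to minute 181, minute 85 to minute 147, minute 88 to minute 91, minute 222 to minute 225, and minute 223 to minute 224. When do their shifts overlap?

First set merges to minute 7 to minute 43, minute 117 to minute 133, minute 200 to minute 216.
Second set merges to minute 70 to minute 181, minute 222 to minute 225.
minute 7 to minute 43 meets no B interval.
minute 117 to minute 133 ∩ B → minute 117 to minute 133.
minute 200 to minute 216 meets no B interval.

minute 117 to minute 133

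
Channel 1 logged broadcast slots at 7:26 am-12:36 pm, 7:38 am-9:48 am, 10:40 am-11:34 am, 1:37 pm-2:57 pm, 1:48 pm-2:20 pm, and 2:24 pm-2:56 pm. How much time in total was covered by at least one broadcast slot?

Merged: 7:26 am–12:36 pm, 1:37 pm–2:57 pm.
Lengths: 5 h 10 min + 1 h 20 min = 6 h 30 min.

6 h 30 min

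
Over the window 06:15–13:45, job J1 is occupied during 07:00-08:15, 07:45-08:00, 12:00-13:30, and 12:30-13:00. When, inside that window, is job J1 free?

The merged coverage is 07:00–08:15, 12:00–13:30.
Complement within 06:15–13:45: 06:15–07:00, 08:15–12:00, 13:30–13:45.

06:15–07:00, 08:15–12:00, 13:30–13:45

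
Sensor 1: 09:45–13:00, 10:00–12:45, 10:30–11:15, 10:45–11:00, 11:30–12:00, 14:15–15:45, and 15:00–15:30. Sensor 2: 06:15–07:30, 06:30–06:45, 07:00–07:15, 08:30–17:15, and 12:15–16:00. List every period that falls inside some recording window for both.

09:45–13:00, 14:15–15:45

First set merges to 09:45–13:00, 14:15–15:45.
Second set merges to 06:15–07:30, 08:30–17:15.
09:45–13:00 ∩ B → 09:45–13:00.
14:15–15:45 ∩ B → 14:15–15:45.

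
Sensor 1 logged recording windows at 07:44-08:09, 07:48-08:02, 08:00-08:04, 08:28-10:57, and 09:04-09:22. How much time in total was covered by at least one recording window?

Merged: 07:44–08:09, 08:28–10:57.
Lengths: 25 min + 2 h 29 min = 2 h 54 min.

2 h 54 min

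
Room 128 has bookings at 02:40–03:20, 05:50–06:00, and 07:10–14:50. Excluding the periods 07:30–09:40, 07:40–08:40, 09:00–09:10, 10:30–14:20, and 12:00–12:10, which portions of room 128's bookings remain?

02:40–03:20, 05:50–06:00, 07:10–07:30, 09:40–10:30, 14:20–14:50

B, merged: 07:30–09:40, 10:30–14:20.
02:40–03:20 is untouched.
05:50–06:00 is untouched.
07:10–14:50 with B removed leaves 07:10–07:30, 09:40–10:30, 14:20–14:50.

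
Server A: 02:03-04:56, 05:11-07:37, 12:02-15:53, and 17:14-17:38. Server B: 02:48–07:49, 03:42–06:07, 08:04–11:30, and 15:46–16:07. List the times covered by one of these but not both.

02:03–02:48, 04:56–05:11, 07:37–07:49, 08:04–11:30, 12:02–15:46, 15:53–16:07, 17:14–17:38

Merge the second list: 02:48–07:49, 08:04–11:30, 15:46–16:07.
Only in the first: 02:03–02:48, 12:02–15:46, 17:14–17:38.
Only in the second: 04:56–05:11, 07:37–07:49, 08:04–11:30, 15:53–16:07.
Together these are the periods covered by exactly one.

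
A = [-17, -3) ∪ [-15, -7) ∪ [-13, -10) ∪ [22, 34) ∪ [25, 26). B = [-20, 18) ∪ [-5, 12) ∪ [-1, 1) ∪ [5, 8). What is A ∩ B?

[-17, -3)

First set merges to [-17, -3), [22, 34).
Second set merges to [-20, 18).
[-17, -3) overlaps B on [-17, -3).
[22, 34) falls entirely outside B.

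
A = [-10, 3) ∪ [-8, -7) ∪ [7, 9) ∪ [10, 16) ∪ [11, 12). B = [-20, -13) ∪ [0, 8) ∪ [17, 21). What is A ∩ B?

A, merged: [-10, 3), [7, 9), [10, 16).
[-10, 3) overlaps B on [0, 3).
[7, 9) overlaps B on [7, 8).
[10, 16) falls entirely outside B.

[0, 3) ∪ [7, 8)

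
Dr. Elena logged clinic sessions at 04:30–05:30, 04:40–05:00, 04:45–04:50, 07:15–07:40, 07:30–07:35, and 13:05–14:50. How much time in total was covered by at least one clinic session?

3 h 10 min

Merged: 04:30–05:30, 07:15–07:40, 13:05–14:50.
Lengths: 1 h + 25 min + 1 h 45 min = 3 h 10 min.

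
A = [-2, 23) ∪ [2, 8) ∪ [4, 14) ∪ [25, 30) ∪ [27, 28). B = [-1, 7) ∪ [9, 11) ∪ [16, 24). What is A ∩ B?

Merge the first list: [-2, 23), [25, 30).
[-2, 23) ∩ B → [-1, 7), [9, 11), [16, 23).
[25, 30) meets no B interval.

[-1, 7) ∪ [9, 11) ∪ [16, 23)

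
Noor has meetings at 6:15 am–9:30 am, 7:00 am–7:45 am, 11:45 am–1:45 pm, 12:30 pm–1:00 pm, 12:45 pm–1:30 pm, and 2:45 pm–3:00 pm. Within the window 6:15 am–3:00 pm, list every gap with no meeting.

The merged coverage is 6:15 am-9:30 am, 11:45 am-1:45 pm, 2:45 pm-3:00 pm.
Gaps within 6:15 am-3:00 pm: 9:30 am-11:45 am, 1:45 pm-2:45 pm.

9:30 am-11:45 am, 1:45 pm-2:45 pm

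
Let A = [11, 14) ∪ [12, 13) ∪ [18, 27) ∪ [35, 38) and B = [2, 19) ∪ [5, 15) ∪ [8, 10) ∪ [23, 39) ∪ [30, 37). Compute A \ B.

[19, 23)

A, merged: [11, 14), [18, 27), [35, 38).
B, merged: [2, 19), [23, 39).
[11, 14): fully covered by B → removed.
[18, 27) minus B → [19, 23).
[35, 38): fully covered by B → removed.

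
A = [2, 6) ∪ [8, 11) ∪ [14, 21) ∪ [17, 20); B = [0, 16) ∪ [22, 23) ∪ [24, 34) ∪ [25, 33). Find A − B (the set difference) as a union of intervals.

[16, 21)

First set merges to [2, 6), [8, 11), [14, 21).
Second set merges to [0, 16), [22, 23), [24, 34).
[2, 6): entirely removed.
[8, 11): entirely removed.
[14, 21) \ B = [16, 21).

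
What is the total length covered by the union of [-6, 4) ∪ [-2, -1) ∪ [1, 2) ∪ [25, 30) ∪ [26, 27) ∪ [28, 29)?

Merged: [-6, 4), [25, 30).
Lengths: 10 + 5 = 15.

15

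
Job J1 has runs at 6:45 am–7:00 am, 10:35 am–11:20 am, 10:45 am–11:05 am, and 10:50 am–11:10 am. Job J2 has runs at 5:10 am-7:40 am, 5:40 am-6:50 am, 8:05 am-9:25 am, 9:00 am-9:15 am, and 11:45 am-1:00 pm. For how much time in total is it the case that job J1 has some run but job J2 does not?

Merge the first list: 6:45 am–7:00 am, 10:35 am–11:20 am.
Merge the second list: 5:10 am–7:40 am, 8:05 am–9:25 am, 11:45 am–1:00 pm.
A \ B = 10:35 am–11:20 am.
Total: 45 min.

45 min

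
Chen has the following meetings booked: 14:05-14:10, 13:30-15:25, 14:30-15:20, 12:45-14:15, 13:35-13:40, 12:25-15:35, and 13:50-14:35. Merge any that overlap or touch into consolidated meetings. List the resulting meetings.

Sort by start: 12:25–15:35, 12:45–14:15, 13:30–15:25, 13:35–13:40, 13:50–14:35, 14:05–14:10, 14:30–15:20.
12:45–14:15 overlaps/touches 12:25–15:35 → extend to 12:25–15:35.
13:30–15:25 overlaps/touches 12:25–15:35 → extend to 12:25–15:35.
13:35–13:40 overlaps/touches 12:25–15:35 → extend to 12:25–15:35.
13:50–14:35 overlaps/touches 12:25–15:35 → extend to 12:25–15:35.
14:05–14:10 overlaps/touches 12:25–15:35 → extend to 12:25–15:35.
14:30–15:20 overlaps/touches 12:25–15:35 → extend to 12:25–15:35.

12:25–15:35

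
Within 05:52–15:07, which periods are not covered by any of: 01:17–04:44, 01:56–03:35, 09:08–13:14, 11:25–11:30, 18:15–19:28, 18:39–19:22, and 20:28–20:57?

05:52-09:08, 13:14-15:07

After merging, the occupied span is 01:17-04:44, 09:08-13:14, 18:15-19:28, 20:28-20:57.
Uncovered inside 05:52-15:07: 05:52-09:08, 13:14-15:07.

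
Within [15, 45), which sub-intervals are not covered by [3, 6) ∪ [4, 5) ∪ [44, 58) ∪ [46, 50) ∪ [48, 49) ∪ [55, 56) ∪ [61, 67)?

The merged coverage is [3, 6), [44, 58), [61, 67).
Uncovered inside [15, 45): [15, 44).

[15, 44)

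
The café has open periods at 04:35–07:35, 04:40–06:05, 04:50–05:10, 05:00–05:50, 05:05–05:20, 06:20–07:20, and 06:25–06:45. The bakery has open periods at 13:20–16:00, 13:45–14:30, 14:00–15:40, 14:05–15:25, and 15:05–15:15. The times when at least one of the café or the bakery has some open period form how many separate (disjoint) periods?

2

First set merges to 04:35-07:35.
Second set merges to 13:20-16:00.
A ∪ B = 04:35-07:35, 13:20-16:00.
That is 2 disjoint pieces.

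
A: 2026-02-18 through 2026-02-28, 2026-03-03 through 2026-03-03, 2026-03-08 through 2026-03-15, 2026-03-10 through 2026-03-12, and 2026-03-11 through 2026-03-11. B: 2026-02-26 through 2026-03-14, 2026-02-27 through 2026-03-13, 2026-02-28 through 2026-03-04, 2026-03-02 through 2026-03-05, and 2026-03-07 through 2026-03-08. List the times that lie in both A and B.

First set merges to 2026-02-18 through 2026-02-28, 2026-03-03 through 2026-03-03, 2026-03-08 through 2026-03-15.
Second set merges to 2026-02-26 through 2026-03-14.
2026-02-18 through 2026-02-28 meets the second set on 2026-02-26 through 2026-02-28.
2026-03-03 through 2026-03-03 meets the second set on 2026-03-03 through 2026-03-03.
2026-03-08 through 2026-03-15 meets the second set on 2026-03-08 through 2026-03-14.

2026-02-26 through 2026-02-28, 2026-03-03 through 2026-03-03, 2026-03-08 through 2026-03-14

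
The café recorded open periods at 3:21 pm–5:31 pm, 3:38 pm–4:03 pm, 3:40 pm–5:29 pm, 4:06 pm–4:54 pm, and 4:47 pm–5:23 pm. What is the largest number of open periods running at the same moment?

4

Sweep endpoints in order; track running count of active intervals.
Peak of 4 reached at 4:47 pm.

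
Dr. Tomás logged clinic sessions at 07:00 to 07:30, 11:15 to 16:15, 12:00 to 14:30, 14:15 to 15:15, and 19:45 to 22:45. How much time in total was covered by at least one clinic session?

Merged: 07:00–07:30, 11:15–16:15, 19:45–22:45.
Lengths: 30 min + 5 h + 3 h = 8 h 30 min.

8 h 30 min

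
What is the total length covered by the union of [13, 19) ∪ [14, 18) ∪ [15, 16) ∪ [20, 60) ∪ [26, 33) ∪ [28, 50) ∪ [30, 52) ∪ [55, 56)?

46

Merged: [13, 19), [20, 60).
Lengths: 6 + 40 = 46.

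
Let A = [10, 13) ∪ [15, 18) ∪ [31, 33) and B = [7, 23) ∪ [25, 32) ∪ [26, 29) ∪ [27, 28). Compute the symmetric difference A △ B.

[7, 10) ∪ [13, 15) ∪ [18, 23) ∪ [25, 31) ∪ [32, 33)

Merge the second list: [7, 23), [25, 32).
A \ B = [32, 33).
B \ A = [7, 10), [13, 15), [18, 23), [25, 31).
Union of the two gives the symmetric difference.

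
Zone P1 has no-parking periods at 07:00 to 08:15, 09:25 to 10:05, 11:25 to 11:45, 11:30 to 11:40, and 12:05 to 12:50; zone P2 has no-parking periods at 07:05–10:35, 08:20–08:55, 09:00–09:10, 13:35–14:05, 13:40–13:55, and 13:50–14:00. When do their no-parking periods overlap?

07:05-08:15, 09:25-10:05

First set merges to 07:00-08:15, 09:25-10:05, 11:25-11:45, 12:05-12:50.
Second set merges to 07:05-10:35, 13:35-14:05.
07:00-08:15 ∩ B → 07:05-08:15.
09:25-10:05 ∩ B → 09:25-10:05.
11:25-11:45 meets no B interval.
12:05-12:50 meets no B interval.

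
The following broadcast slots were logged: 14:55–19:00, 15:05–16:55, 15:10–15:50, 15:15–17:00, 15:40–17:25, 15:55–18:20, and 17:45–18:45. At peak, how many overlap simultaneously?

5

At 15:40, 5 of the intervals are simultaneously active.
No point has more.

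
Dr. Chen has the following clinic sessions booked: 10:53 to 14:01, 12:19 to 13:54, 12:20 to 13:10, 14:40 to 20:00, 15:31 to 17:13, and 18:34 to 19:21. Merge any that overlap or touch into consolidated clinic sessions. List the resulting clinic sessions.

12:19–13:54 overlaps/touches 10:53–14:01 → extend to 10:53–14:01.
12:20–13:10 overlaps/touches 10:53–14:01 → extend to 10:53–14:01.
14:40–20:00 is disjoint → start new block.
15:31–17:13 overlaps/touches 14:40–20:00 → extend to 14:40–20:00.
18:34–19:21 overlaps/touches 14:40–20:00 → extend to 14:40–20:00.

10:53–14:01, 14:40–20:00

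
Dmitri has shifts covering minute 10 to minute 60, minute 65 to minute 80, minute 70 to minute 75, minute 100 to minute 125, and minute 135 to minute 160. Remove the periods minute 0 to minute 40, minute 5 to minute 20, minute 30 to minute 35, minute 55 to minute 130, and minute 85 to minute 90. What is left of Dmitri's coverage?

Merge the first list: minute 10 to minute 60, minute 65 to minute 80, minute 100 to minute 125, minute 135 to minute 160.
Merge the second list: minute 0 to minute 40, minute 55 to minute 130.
minute 10 to minute 60 \ B = minute 40 to minute 55.
minute 65 to minute 80: entirely removed.
minute 100 to minute 125: entirely removed.
minute 135 to minute 160: nothing removed.

minute 40 to minute 55, minute 135 to minute 160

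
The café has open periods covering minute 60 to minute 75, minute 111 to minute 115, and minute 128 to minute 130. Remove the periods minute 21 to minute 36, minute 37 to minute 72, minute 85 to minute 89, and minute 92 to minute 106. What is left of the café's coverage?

minute 60 to minute 75 \ B = minute 72 to minute 75.
minute 111 to minute 115: nothing removed.
minute 128 to minute 130: nothing removed.

minute 72 to minute 75, minute 111 to minute 115, minute 128 to minute 130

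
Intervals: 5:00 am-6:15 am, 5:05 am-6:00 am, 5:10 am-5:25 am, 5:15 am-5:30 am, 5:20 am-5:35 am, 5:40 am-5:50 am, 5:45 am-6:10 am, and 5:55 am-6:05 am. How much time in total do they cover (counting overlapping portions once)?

1 h 15 min

Merged: 5:00 am–6:15 am.
Length: 1 h 15 min.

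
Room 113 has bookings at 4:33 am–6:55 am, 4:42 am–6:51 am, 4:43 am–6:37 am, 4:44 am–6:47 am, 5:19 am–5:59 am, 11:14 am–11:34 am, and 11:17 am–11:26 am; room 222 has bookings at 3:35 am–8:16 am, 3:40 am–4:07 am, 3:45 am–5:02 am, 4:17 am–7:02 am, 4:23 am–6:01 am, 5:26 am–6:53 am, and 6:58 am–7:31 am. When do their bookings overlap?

4:33 am–6:55 am

Merge the first list: 4:33 am–6:55 am, 11:14 am–11:34 am.
Merge the second list: 3:35 am–8:16 am.
4:33 am–6:55 am ∩ B → 4:33 am–6:55 am.
11:14 am–11:34 am meets no B interval.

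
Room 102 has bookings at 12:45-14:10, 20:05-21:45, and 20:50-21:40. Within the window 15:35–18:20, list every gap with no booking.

Covered (merged): 12:45-14:10, 20:05-21:45.
Gaps within 15:35-18:20: 15:35-18:20.

15:35-18:20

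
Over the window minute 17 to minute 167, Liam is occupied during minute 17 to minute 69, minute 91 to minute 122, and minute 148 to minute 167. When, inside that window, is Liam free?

minute 69 to minute 91, minute 122 to minute 148

The merged coverage is minute 17 to minute 69, minute 91 to minute 122, minute 148 to minute 167.
Uncovered inside minute 17 to minute 167: minute 69 to minute 91, minute 122 to minute 148.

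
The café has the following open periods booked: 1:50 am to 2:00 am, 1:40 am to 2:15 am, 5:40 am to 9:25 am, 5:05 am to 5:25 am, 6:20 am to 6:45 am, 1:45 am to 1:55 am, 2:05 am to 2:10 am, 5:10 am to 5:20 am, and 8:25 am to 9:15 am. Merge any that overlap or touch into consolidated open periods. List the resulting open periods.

1:40 am-2:15 am, 5:05 am-5:25 am, 5:40 am-9:25 am

Sort by start: 1:40 am-2:15 am, 1:45 am-1:55 am, 1:50 am-2:00 am, 2:05 am-2:10 am, 5:05 am-5:25 am, 5:10 am-5:20 am, 5:40 am-9:25 am, 6:20 am-6:45 am, 8:25 am-9:15 am.
1:45 am-1:55 am overlaps/touches 1:40 am-2:15 am → extend to 1:40 am-2:15 am.
1:50 am-2:00 am overlaps/touches 1:40 am-2:15 am → extend to 1:40 am-2:15 am.
2:05 am-2:10 am overlaps/touches 1:40 am-2:15 am → extend to 1:40 am-2:15 am.
5:05 am-5:25 am is disjoint → start new block.
5:10 am-5:20 am overlaps/touches 5:05 am-5:25 am → extend to 5:05 am-5:25 am.
5:40 am-9:25 am is disjoint → start new block.
6:20 am-6:45 am overlaps/touches 5:40 am-9:25 am → extend to 5:40 am-9:25 am.
8:25 am-9:15 am overlaps/touches 5:40 am-9:25 am → extend to 5:40 am-9:25 am.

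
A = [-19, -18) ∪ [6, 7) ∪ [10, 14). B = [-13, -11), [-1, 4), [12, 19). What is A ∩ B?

[12, 14)

[-19, -18) meets no B interval.
[6, 7) meets no B interval.
[10, 14) ∩ B → [12, 14).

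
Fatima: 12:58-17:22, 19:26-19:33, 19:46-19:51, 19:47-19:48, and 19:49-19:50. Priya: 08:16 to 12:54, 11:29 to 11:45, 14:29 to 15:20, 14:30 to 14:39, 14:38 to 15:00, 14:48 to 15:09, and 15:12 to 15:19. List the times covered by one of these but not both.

First set merges to 12:58–17:22, 19:26–19:33, 19:46–19:51.
Second set merges to 08:16–12:54, 14:29–15:20.
A but not B: 12:58–14:29, 15:20–17:22, 19:26–19:33, 19:46–19:51.
B but not A: 08:16–12:54.
Combining gives A △ B.

08:16–12:54, 12:58–14:29, 15:20–17:22, 19:26–19:33, 19:46–19:51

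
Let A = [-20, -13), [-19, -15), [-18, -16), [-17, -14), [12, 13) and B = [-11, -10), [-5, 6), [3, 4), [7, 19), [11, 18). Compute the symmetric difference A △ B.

Merge the first list: [-20, -13), [12, 13).
Merge the second list: [-11, -10), [-5, 6), [7, 19).
A but not B: [-20, -13).
B but not A: [-11, -10), [-5, 6), [7, 12), [13, 19).
Combining gives A △ B.

[-20, -13) ∪ [-11, -10) ∪ [-5, 6) ∪ [7, 12) ∪ [13, 19)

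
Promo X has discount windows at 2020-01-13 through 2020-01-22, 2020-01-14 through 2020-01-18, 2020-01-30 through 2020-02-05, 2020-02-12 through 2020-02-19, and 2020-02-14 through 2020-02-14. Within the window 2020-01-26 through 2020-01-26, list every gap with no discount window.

2020-01-26 through 2020-01-26

The merged coverage is 2020-01-13 through 2020-01-22, 2020-01-30 through 2020-02-05, 2020-02-12 through 2020-02-19.
Gaps within 2020-01-26 through 2020-01-26: 2020-01-26 through 2020-01-26.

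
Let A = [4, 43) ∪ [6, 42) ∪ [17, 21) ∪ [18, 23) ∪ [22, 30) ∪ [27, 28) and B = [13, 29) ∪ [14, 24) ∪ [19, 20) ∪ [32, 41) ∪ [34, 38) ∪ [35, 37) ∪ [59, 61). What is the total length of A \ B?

14

A, merged: [4, 43).
B, merged: [13, 29), [32, 41), [59, 61).
A \ B = [4, 13), [29, 32), [41, 43).
Total: 9 + 3 + 2 = 14.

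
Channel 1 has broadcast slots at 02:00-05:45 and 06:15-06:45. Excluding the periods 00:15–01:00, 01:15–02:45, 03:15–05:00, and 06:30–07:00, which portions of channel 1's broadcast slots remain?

02:00–05:45 minus B → 02:45–03:15, 05:00–05:45.
06:15–06:45 minus B → 06:15–06:30.

02:45–03:15, 05:00–05:45, 06:15–06:30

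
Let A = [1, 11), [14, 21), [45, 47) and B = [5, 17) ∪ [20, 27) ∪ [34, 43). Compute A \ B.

[1, 5) ∪ [17, 20) ∪ [45, 47)

[1, 11) \ B = [1, 5).
[14, 21) \ B = [17, 20).
[45, 47): nothing removed.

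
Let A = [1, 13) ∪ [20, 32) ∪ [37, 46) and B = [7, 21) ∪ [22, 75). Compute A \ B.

[1, 13) with B removed leaves [1, 7).
[20, 32) with B removed leaves [21, 22).
[37, 46) lies entirely inside B → drops out.

[1, 7) ∪ [21, 22)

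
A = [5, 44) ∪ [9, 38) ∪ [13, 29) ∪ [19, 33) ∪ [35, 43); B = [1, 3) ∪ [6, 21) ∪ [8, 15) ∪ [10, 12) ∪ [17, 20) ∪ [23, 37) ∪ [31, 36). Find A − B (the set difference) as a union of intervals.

[5, 6) ∪ [21, 23) ∪ [37, 44)

First set merges to [5, 44).
Second set merges to [1, 3), [6, 21), [23, 37).
[5, 44) \ B = [5, 6), [21, 23), [37, 44).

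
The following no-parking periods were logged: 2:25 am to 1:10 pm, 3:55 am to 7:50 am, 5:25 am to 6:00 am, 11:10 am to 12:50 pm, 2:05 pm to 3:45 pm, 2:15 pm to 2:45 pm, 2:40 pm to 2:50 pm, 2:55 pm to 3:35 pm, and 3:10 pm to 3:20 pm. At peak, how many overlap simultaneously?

Walk the sorted start/end points keeping a running depth.
The depth first hits 3 at 5:25 am.

3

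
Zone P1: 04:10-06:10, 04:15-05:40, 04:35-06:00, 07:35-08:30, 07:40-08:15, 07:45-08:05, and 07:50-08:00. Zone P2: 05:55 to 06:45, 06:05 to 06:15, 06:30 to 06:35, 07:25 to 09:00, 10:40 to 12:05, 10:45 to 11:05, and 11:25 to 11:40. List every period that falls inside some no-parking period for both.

05:55-06:10, 07:35-08:30

A, merged: 04:10-06:10, 07:35-08:30.
B, merged: 05:55-06:45, 07:25-09:00, 10:40-12:05.
04:10-06:10 ∩ B → 05:55-06:10.
07:35-08:30 ∩ B → 07:35-08:30.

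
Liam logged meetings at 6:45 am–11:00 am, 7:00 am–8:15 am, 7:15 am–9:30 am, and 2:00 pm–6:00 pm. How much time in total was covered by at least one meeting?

Merged: 6:45 am–11:00 am, 2:00 pm–6:00 pm.
Lengths: 4 h 15 min + 4 h = 8 h 15 min.

8 h 15 min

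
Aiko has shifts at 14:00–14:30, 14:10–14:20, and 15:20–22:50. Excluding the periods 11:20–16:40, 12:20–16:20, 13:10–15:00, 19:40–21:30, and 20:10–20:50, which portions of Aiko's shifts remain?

First set merges to 14:00–14:30, 15:20–22:50.
Second set merges to 11:20–16:40, 19:40–21:30.
14:00–14:30: fully covered by B → removed.
15:20–22:50 minus B → 16:40–19:40, 21:30–22:50.

16:40–19:40, 21:30–22:50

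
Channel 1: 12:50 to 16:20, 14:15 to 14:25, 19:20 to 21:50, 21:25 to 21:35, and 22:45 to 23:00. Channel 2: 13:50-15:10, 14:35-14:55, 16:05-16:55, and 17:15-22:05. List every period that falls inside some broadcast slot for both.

13:50–15:10, 16:05–16:20, 19:20–21:50

First set merges to 12:50–16:20, 19:20–21:50, 22:45–23:00.
Second set merges to 13:50–15:10, 16:05–16:55, 17:15–22:05.
12:50–16:20 overlaps B on 13:50–15:10, 16:05–16:20.
19:20–21:50 overlaps B on 19:20–21:50.
22:45–23:00 falls entirely outside B.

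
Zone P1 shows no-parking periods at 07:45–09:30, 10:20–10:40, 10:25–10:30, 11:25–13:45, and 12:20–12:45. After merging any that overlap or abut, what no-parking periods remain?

10:20–10:40 is disjoint → start new block.
10:25–10:30 overlaps/touches 10:20–10:40 → extend to 10:20–10:40.
11:25–13:45 is disjoint → start new block.
12:20–12:45 overlaps/touches 11:25–13:45 → extend to 11:25–13:45.

07:45–09:30, 10:20–10:40, 11:25–13:45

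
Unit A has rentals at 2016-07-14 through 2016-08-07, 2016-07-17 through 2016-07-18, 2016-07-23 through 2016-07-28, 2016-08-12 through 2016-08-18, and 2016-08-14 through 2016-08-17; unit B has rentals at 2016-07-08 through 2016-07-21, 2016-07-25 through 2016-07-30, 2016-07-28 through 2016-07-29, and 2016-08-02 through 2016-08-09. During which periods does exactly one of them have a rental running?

First set merges to 2016-07-14 through 2016-08-07, 2016-08-12 through 2016-08-18.
Second set merges to 2016-07-08 through 2016-07-21, 2016-07-25 through 2016-07-30, 2016-08-02 through 2016-08-09.
Only in the first: 2016-07-22 through 2016-07-24, 2016-07-31 through 2016-08-01, 2016-08-12 through 2016-08-18.
Only in the second: 2016-07-08 through 2016-07-13, 2016-08-08 through 2016-08-09.
Together these are the periods covered by exactly one.

2016-07-08 through 2016-07-13, 2016-07-22 through 2016-07-24, 2016-07-31 through 2016-08-01, 2016-08-08 through 2016-08-09, 2016-08-12 through 2016-08-18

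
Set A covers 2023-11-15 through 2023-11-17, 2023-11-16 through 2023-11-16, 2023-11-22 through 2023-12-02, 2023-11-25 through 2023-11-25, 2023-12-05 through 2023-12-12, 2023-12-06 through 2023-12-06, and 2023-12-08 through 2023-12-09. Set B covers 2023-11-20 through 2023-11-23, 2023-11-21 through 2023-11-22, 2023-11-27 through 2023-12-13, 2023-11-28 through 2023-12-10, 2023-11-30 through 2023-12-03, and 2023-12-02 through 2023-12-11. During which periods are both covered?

First set merges to 2023-11-15 through 2023-11-17, 2023-11-22 through 2023-12-02, 2023-12-05 through 2023-12-12.
Second set merges to 2023-11-20 through 2023-11-23, 2023-11-27 through 2023-12-13.
2023-11-15 through 2023-11-17 meets no B interval.
2023-11-22 through 2023-12-02 ∩ B → 2023-11-22 through 2023-11-23, 2023-11-27 through 2023-12-02.
2023-12-05 through 2023-12-12 ∩ B → 2023-12-05 through 2023-12-12.

2023-11-22 through 2023-11-23, 2023-11-27 through 2023-12-02, 2023-12-05 through 2023-12-12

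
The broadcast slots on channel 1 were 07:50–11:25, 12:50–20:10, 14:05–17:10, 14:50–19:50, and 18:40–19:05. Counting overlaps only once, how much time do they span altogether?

10 h 55 min

Merged: 07:50–11:25, 12:50–20:10.
Lengths: 3 h 35 min + 7 h 20 min = 10 h 55 min.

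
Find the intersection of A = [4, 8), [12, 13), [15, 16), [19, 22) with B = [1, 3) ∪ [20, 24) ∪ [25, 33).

[20, 22)

[4, 8): no overlap with the second set.
[12, 13): no overlap with the second set.
[15, 16): no overlap with the second set.
[19, 22) meets the second set on [20, 22).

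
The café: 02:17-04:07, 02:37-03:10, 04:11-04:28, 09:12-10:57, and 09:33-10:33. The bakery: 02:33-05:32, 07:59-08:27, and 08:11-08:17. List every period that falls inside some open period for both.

A, merged: 02:17–04:07, 04:11–04:28, 09:12–10:57.
B, merged: 02:33–05:32, 07:59–08:27.
02:17–04:07 meets the second set on 02:33–04:07.
04:11–04:28 meets the second set on 04:11–04:28.
09:12–10:57: no overlap with the second set.

02:33–04:07, 04:11–04:28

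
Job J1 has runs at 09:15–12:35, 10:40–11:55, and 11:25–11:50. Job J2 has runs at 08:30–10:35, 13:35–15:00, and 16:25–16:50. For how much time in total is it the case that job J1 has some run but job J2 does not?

2 h

A, merged: 09:15–12:35.
A \ B = 10:35–12:35.
Total: 2 h.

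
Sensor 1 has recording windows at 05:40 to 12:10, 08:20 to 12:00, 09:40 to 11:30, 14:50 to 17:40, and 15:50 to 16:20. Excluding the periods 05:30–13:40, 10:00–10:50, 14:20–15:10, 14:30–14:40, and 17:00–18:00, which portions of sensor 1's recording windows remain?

15:10–17:00

A, merged: 05:40–12:10, 14:50–17:40.
B, merged: 05:30–13:40, 14:20–15:10, 17:00–18:00.
05:40–12:10 lies entirely inside B → drops out.
14:50–17:40 with B removed leaves 15:10–17:00.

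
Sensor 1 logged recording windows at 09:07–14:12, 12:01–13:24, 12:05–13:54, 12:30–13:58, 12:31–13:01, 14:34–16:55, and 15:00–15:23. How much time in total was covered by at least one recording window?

Merged: 09:07–14:12, 14:34–16:55.
Lengths: 5 h 5 min + 2 h 21 min = 7 h 26 min.

7 h 26 min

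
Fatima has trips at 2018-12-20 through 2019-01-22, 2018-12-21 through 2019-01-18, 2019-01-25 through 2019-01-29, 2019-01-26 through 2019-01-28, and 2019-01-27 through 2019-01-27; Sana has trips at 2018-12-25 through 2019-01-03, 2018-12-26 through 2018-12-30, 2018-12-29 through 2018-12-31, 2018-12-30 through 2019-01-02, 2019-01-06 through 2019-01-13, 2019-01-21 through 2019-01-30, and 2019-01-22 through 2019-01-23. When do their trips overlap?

2018-12-25 through 2019-01-03, 2019-01-06 through 2019-01-13, 2019-01-21 through 2019-01-22, 2019-01-25 through 2019-01-29

A, merged: 2018-12-20 through 2019-01-22, 2019-01-25 through 2019-01-29.
B, merged: 2018-12-25 through 2019-01-03, 2019-01-06 through 2019-01-13, 2019-01-21 through 2019-01-30.
2018-12-20 through 2019-01-22 ∩ B → 2018-12-25 through 2019-01-03, 2019-01-06 through 2019-01-13, 2019-01-21 through 2019-01-22.
2019-01-25 through 2019-01-29 ∩ B → 2019-01-25 through 2019-01-29.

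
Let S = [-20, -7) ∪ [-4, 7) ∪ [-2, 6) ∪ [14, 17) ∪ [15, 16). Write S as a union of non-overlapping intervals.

[-20, -7) ∪ [-4, 7) ∪ [14, 17)

[-4, 7) is disjoint → start new block.
[-2, 6) overlaps/touches [-4, 7) → extend to [-4, 7).
[14, 17) is disjoint → start new block.
[15, 16) overlaps/touches [14, 17) → extend to [14, 17).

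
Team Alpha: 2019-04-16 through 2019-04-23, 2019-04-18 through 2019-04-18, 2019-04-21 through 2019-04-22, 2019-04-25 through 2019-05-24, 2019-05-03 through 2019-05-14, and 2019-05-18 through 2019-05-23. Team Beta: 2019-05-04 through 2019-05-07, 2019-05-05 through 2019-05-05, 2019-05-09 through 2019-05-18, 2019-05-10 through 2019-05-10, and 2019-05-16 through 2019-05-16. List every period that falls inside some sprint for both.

2019-05-04 through 2019-05-07, 2019-05-09 through 2019-05-18

A, merged: 2019-04-16 through 2019-04-23, 2019-04-25 through 2019-05-24.
B, merged: 2019-05-04 through 2019-05-07, 2019-05-09 through 2019-05-18.
2019-04-16 through 2019-04-23 falls entirely outside B.
2019-04-25 through 2019-05-24 overlaps B on 2019-05-04 through 2019-05-07, 2019-05-09 through 2019-05-18.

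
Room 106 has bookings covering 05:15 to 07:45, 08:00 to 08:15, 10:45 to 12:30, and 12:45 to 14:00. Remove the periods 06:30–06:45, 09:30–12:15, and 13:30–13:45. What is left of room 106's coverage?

05:15–06:30, 06:45–07:45, 08:00–08:15, 12:15–12:30, 12:45–13:30, 13:45–14:00

05:15–07:45 minus B → 05:15–06:30, 06:45–07:45.
08:00–08:15: no B overlap → unchanged.
10:45–12:30 minus B → 12:15–12:30.
12:45–14:00 minus B → 12:45–13:30, 13:45–14:00.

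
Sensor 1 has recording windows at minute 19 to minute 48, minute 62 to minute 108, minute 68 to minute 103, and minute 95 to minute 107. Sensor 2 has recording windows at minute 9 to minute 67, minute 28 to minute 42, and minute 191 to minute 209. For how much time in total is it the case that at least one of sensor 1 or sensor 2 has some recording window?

Merge the first list: minute 19 to minute 48, minute 62 to minute 108.
Merge the second list: minute 9 to minute 67, minute 191 to minute 209.
A ∪ B = minute 9 to minute 108, minute 191 to minute 209.
Total: 99 minutes + 18 minutes = 117 minutes.

117 minutes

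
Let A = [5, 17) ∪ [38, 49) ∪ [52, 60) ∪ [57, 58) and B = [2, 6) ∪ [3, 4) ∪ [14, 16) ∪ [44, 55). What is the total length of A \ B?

20

Merge the first list: [5, 17), [38, 49), [52, 60).
Merge the second list: [2, 6), [14, 16), [44, 55).
A \ B = [6, 14), [16, 17), [38, 44), [55, 60).
Total: 8 + 1 + 6 + 5 = 20.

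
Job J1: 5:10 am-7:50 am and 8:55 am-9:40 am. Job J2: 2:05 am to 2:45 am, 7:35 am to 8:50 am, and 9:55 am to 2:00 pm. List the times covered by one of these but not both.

Only in the first: 5:10 am–7:35 am, 8:55 am–9:40 am.
Only in the second: 2:05 am–2:45 am, 7:50 am–8:50 am, 9:55 am–2:00 pm.
Together these are the periods covered by exactly one.

2:05 am–2:45 am, 5:10 am–7:35 am, 7:50 am–8:50 am, 8:55 am–9:40 am, 9:55 am–2:00 pm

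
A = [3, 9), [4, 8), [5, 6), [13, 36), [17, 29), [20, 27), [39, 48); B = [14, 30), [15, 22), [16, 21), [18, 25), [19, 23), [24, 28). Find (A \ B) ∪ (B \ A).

[3, 9) ∪ [13, 14) ∪ [30, 36) ∪ [39, 48)

A, merged: [3, 9), [13, 36), [39, 48).
B, merged: [14, 30).
Only in the first: [3, 9), [13, 14), [30, 36), [39, 48).
Only in the second: none.
Together these are the periods covered by exactly one.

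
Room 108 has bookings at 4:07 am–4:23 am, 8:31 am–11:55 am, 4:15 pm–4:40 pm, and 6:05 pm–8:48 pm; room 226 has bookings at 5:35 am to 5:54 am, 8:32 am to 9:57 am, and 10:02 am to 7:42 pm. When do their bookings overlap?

8:32 am–9:57 am, 10:02 am–11:55 am, 4:15 pm–4:40 pm, 6:05 pm–7:42 pm

4:07 am–4:23 am: no overlap with the second set.
8:31 am–11:55 am meets the second set on 8:32 am–9:57 am, 10:02 am–11:55 am.
4:15 pm–4:40 pm meets the second set on 4:15 pm–4:40 pm.
6:05 pm–8:48 pm meets the second set on 6:05 pm–7:42 pm.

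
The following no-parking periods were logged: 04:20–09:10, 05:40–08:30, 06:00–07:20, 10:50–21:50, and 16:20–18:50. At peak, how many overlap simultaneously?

3

At 06:00, 3 of the intervals are simultaneously active.
No point has more.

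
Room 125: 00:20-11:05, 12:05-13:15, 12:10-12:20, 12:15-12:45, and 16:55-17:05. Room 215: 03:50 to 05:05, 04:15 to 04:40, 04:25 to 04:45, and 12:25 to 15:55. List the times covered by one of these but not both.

00:20–03:50, 05:05–11:05, 12:05–12:25, 13:15–15:55, 16:55–17:05

First set merges to 00:20–11:05, 12:05–13:15, 16:55–17:05.
Second set merges to 03:50–05:05, 12:25–15:55.
A \ B = 00:20–03:50, 05:05–11:05, 12:05–12:25, 16:55–17:05.
B \ A = 13:15–15:55.
Union of the two gives the symmetric difference.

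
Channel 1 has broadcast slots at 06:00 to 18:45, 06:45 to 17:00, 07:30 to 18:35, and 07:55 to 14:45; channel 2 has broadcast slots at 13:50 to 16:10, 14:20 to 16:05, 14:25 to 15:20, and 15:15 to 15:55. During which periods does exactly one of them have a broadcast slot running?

Merge the first list: 06:00–18:45.
Merge the second list: 13:50–16:10.
A \ B = 06:00–13:50, 16:10–18:45.
B \ A = none.
Union of the two gives the symmetric difference.

06:00–13:50, 16:10–18:45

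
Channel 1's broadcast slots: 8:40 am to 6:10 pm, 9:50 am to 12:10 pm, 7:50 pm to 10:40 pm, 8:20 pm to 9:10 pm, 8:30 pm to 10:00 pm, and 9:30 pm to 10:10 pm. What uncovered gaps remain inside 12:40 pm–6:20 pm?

After merging, the occupied span is 8:40 am–6:10 pm, 7:50 pm–10:40 pm.
Uncovered inside 12:40 pm–6:20 pm: 6:10 pm–6:20 pm.

6:10 pm–6:20 pm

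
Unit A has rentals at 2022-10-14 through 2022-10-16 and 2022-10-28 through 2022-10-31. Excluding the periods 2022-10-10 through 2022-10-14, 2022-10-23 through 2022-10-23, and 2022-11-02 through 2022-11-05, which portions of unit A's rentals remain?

2022-10-15 through 2022-10-16, 2022-10-28 through 2022-10-31

2022-10-14 through 2022-10-16 minus B → 2022-10-15 through 2022-10-16.
2022-10-28 through 2022-10-31: no B overlap → unchanged.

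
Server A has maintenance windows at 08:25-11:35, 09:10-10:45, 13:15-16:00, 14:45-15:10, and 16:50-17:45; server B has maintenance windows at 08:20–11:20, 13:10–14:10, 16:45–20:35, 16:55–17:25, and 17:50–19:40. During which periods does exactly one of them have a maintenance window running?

A, merged: 08:25-11:35, 13:15-16:00, 16:50-17:45.
B, merged: 08:20-11:20, 13:10-14:10, 16:45-20:35.
A \ B = 11:20-11:35, 14:10-16:00.
B \ A = 08:20-08:25, 13:10-13:15, 16:45-16:50, 17:45-20:35.
Union of the two gives the symmetric difference.

08:20-08:25, 11:20-11:35, 13:10-13:15, 14:10-16:00, 16:45-16:50, 17:45-20:35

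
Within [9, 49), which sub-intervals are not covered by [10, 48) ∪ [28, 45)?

[9, 10) ∪ [48, 49)

Covered (merged): [10, 48).
Uncovered inside [9, 49): [9, 10), [48, 49).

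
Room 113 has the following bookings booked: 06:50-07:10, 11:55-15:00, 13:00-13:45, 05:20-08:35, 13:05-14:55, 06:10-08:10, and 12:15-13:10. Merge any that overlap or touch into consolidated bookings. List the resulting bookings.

Sort by start: 05:20-08:35, 06:10-08:10, 06:50-07:10, 11:55-15:00, 12:15-13:10, 13:00-13:45, 13:05-14:55.
06:10-08:10 overlaps/touches 05:20-08:35 → extend to 05:20-08:35.
06:50-07:10 overlaps/touches 05:20-08:35 → extend to 05:20-08:35.
11:55-15:00 is disjoint → start new block.
12:15-13:10 overlaps/touches 11:55-15:00 → extend to 11:55-15:00.
13:00-13:45 overlaps/touches 11:55-15:00 → extend to 11:55-15:00.
13:05-14:55 overlaps/touches 11:55-15:00 → extend to 11:55-15:00.

05:20-08:35, 11:55-15:00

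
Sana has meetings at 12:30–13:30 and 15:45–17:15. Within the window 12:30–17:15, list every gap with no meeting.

After merging, the occupied span is 12:30–13:30, 15:45–17:15.
Complement within 12:30–17:15: 13:30–15:45.

13:30–15:45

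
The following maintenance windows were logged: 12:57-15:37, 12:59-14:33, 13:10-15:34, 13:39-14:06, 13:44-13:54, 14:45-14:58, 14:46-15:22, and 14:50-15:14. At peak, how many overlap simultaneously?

5

Sweep endpoints in order; track running count of active intervals.
Peak of 5 reached at 13:44.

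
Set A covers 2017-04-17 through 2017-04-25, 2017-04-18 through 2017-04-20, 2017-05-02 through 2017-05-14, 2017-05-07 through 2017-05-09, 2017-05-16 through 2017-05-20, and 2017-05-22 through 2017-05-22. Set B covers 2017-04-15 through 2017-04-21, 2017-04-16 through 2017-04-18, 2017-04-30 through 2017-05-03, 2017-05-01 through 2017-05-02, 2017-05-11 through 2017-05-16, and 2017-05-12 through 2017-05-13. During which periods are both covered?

Merge the first list: 2017-04-17 through 2017-04-25, 2017-05-02 through 2017-05-14, 2017-05-16 through 2017-05-20, 2017-05-22 through 2017-05-22.
Merge the second list: 2017-04-15 through 2017-04-21, 2017-04-30 through 2017-05-03, 2017-05-11 through 2017-05-16.
2017-04-17 through 2017-04-25 meets the second set on 2017-04-17 through 2017-04-21.
2017-05-02 through 2017-05-14 meets the second set on 2017-05-02 through 2017-05-03, 2017-05-11 through 2017-05-14.
2017-05-16 through 2017-05-20 meets the second set on 2017-05-16 through 2017-05-16.
2017-05-22 through 2017-05-22: no overlap with the second set.

2017-04-17 through 2017-04-21, 2017-05-02 through 2017-05-03, 2017-05-11 through 2017-05-14, 2017-05-16 through 2017-05-16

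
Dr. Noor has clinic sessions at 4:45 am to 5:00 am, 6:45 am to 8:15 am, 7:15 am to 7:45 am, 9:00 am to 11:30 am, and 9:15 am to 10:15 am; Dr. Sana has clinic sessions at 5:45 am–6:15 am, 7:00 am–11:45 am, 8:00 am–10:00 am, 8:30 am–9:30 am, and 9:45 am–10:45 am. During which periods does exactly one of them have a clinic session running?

4:45 am-5:00 am, 5:45 am-6:15 am, 6:45 am-7:00 am, 8:15 am-9:00 am, 11:30 am-11:45 am

Merge the first list: 4:45 am-5:00 am, 6:45 am-8:15 am, 9:00 am-11:30 am.
Merge the second list: 5:45 am-6:15 am, 7:00 am-11:45 am.
Only in the first: 4:45 am-5:00 am, 6:45 am-7:00 am.
Only in the second: 5:45 am-6:15 am, 8:15 am-9:00 am, 11:30 am-11:45 am.
Together these are the periods covered by exactly one.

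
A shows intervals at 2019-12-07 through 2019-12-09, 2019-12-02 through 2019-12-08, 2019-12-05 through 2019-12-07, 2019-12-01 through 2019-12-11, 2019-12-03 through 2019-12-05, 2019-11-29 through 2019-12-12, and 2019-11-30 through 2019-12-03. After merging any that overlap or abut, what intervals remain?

Sort by start: 2019-11-29 through 2019-12-12, 2019-11-30 through 2019-12-03, 2019-12-01 through 2019-12-11, 2019-12-02 through 2019-12-08, 2019-12-03 through 2019-12-05, 2019-12-05 through 2019-12-07, 2019-12-07 through 2019-12-09.
2019-11-30 through 2019-12-03 overlaps/touches 2019-11-29 through 2019-12-12 → extend to 2019-11-29 through 2019-12-12.
2019-12-01 through 2019-12-11 overlaps/touches 2019-11-29 through 2019-12-12 → extend to 2019-11-29 through 2019-12-12.
2019-12-02 through 2019-12-08 overlaps/touches 2019-11-29 through 2019-12-12 → extend to 2019-11-29 through 2019-12-12.
2019-12-03 through 2019-12-05 overlaps/touches 2019-11-29 through 2019-12-12 → extend to 2019-11-29 through 2019-12-12.
2019-12-05 through 2019-12-07 overlaps/touches 2019-11-29 through 2019-12-12 → extend to 2019-11-29 through 2019-12-12.
2019-12-07 through 2019-12-09 overlaps/touches 2019-11-29 through 2019-12-12 → extend to 2019-11-29 through 2019-12-12.

2019-11-29 through 2019-12-12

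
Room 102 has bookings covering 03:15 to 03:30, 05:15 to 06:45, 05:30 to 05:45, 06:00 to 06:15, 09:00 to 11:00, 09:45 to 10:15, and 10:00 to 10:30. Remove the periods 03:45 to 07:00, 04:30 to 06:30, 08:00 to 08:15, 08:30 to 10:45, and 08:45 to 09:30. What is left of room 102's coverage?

03:15-03:30, 10:45-11:00

A, merged: 03:15-03:30, 05:15-06:45, 09:00-11:00.
B, merged: 03:45-07:00, 08:00-08:15, 08:30-10:45.
03:15-03:30: no B overlap → unchanged.
05:15-06:45: fully covered by B → removed.
09:00-11:00 minus B → 10:45-11:00.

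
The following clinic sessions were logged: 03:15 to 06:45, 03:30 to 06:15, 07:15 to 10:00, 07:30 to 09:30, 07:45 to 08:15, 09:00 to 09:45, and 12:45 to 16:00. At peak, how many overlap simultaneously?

Sweep endpoints in order; track running count of active intervals.
Peak of 3 reached at 07:45.

3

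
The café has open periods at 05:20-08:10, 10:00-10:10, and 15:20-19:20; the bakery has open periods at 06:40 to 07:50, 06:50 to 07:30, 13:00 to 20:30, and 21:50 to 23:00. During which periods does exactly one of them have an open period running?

Second set merges to 06:40–07:50, 13:00–20:30, 21:50–23:00.
A but not B: 05:20–06:40, 07:50–08:10, 10:00–10:10.
B but not A: 13:00–15:20, 19:20–20:30, 21:50–23:00.
Combining gives A △ B.

05:20–06:40, 07:50–08:10, 10:00–10:10, 13:00–15:20, 19:20–20:30, 21:50–23:00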